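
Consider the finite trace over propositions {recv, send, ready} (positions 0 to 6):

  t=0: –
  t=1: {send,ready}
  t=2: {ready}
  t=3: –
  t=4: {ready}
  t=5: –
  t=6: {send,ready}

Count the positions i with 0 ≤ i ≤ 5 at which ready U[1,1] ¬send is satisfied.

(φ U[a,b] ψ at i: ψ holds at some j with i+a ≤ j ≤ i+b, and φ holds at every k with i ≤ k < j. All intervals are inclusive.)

3

Evaluate at each i in [0,5]:
  i=0: ✗ (no rhs in [1,1])
  i=1: ✓ (rhs at j=2; lhs holds on [1,1])
  i=2: ✓ (rhs at j=3; lhs holds on [2,2])
  i=3: ✗ (lhs fails at k=3 before rhs at j=4)
  i=4: ✓ (rhs at j=5; lhs holds on [4,4])
  i=5: ✗ (no rhs in [6,6])
Positions where it holds: {1, 2, 4} → 3.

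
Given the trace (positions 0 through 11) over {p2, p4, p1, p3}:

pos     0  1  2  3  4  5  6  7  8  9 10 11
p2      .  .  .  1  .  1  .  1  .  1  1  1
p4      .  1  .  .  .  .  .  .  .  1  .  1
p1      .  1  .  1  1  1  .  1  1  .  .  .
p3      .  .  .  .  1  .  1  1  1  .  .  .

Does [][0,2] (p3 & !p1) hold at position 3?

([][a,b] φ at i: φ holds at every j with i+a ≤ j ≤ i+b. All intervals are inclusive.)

Check (p3 & !p1) at every j in [3,5]:
  j=3: false
  j=4: false
  j=5: false
Fails at j=3 → formula fails.

Does not hold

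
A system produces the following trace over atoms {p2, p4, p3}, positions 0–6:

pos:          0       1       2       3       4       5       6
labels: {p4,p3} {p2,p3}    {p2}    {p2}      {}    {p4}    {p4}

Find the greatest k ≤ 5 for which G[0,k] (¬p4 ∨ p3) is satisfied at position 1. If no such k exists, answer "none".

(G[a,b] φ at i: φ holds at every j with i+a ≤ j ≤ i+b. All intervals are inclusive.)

3

(¬p4 ∨ p3) must hold from j=1 onward; find where it first fails.
  j=1: holds
  j=2: holds
  j=3: holds
  j=4: holds
  j=5: fails
Holds on [1,4], so largest k = 3.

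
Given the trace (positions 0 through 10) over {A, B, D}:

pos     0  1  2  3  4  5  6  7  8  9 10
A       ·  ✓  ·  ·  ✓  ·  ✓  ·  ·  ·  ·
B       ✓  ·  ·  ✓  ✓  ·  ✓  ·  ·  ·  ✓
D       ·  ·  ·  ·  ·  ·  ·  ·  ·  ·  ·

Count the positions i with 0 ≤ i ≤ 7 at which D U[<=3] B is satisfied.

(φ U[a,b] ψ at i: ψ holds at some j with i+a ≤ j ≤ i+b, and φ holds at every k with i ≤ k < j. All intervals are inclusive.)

Evaluate at each i in [0,7]:
  i=0: ✓ (rhs at j=0)
  i=1: ✗ (lhs fails at k=1 before rhs at j=3)
  i=2: ✗ (lhs fails at k=2 before rhs at j=3)
  i=3: ✓ (rhs at j=3)
  i=4: ✓ (rhs at j=4)
  i=5: ✗ (lhs fails at k=5 before rhs at j=6)
  i=6: ✓ (rhs at j=6)
  i=7: ✗ (lhs fails at k=7 before rhs at j=10)
Positions where it holds: {0, 3, 4, 6} → 4.

4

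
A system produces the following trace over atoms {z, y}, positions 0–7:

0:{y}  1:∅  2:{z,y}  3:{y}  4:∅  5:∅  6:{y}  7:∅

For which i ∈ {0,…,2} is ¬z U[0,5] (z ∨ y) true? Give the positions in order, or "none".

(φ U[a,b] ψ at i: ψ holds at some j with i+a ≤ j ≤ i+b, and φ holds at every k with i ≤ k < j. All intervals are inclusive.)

0, 1, 2

Evaluate at each i in [0,2]:
  i=0: ✓ (rhs at j=0)
  i=1: ✓ (rhs at j=2; lhs holds on [1,1])
  i=2: ✓ (rhs at j=2)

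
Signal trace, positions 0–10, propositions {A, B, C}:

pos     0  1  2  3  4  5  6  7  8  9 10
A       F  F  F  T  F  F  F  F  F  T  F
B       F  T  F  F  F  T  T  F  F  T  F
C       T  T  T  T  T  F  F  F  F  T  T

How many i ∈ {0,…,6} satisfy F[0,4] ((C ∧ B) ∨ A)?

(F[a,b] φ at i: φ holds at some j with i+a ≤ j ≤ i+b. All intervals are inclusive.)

6

Evaluate at each i in [0,6]:
  i=0: ✓ (witness j=1)
  i=1: ✓ (witness j=1)
  i=2: ✓ (witness j=3)
  i=3: ✓ (witness j=3)
  i=4: ✗ (none in [4,8])
  i=5: ✓ (witness j=9)
  i=6: ✓ (witness j=9)
Positions where it holds: {0, 1, 2, 3, 5, 6} → 6.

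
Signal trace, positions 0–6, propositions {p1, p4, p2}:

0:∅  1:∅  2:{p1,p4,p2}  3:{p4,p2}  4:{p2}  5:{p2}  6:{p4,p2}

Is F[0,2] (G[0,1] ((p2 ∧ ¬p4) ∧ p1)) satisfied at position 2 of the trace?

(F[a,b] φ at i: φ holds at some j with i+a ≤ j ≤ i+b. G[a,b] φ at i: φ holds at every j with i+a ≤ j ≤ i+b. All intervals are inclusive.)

Does not hold

Check G[0,1] ((p2 ∧ ¬p4) ∧ p1) at each j in [2,4]:
  j=2: fails at 2
  j=3: fails at 3
  j=4: fails at 4
No position in the window satisfies it → formula fails.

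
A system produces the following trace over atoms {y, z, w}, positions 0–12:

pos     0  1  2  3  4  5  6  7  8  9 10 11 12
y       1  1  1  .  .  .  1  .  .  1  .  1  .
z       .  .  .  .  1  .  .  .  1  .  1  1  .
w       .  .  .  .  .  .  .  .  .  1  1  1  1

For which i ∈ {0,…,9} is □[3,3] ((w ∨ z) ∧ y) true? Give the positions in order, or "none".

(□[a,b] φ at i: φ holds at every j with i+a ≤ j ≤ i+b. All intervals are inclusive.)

Evaluate at each i in [0,9]:
  i=0: ✗ (fails at j=3)
  i=1: ✗ (fails at j=4)
  i=2: ✗ (fails at j=5)
  i=3: ✗ (fails at j=6)
  i=4: ✗ (fails at j=7)
  i=5: ✗ (fails at j=8)
  i=6: ✓ (all of [9,9])
  i=7: ✗ (fails at j=10)
  i=8: ✓ (all of [11,11])
  i=9: ✗ (fails at j=12)

6, 8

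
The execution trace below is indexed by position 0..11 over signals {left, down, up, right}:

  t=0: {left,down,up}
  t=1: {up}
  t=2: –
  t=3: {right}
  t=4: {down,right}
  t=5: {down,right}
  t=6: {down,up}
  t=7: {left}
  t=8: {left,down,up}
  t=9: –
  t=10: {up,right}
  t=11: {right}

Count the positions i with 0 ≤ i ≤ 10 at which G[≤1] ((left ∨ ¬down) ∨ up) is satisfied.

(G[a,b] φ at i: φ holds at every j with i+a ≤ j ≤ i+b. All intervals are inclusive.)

Evaluate at each i in [0,10]:
  i=0: ✓ (all of [0,1])
  i=1: ✓ (all of [1,2])
  i=2: ✓ (all of [2,3])
  i=3: ✗ (fails at j=4)
  i=4: ✗ (fails at j=4)
  i=5: ✗ (fails at j=5)
  i=6: ✓ (all of [6,7])
  i=7: ✓ (all of [7,8])
  i=8: ✓ (all of [8,9])
  i=9: ✓ (all of [9,10])
  i=10: ✓ (all of [10,11])
Positions where it holds: {0, 1, 2, 6, 7, 8, 9, 10} → 8.

8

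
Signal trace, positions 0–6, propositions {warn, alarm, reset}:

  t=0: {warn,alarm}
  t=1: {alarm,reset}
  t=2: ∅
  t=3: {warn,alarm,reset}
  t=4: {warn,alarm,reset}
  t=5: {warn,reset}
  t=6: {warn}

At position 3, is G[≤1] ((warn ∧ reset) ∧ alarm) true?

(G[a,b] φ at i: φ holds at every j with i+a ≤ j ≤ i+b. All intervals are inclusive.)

Check ((warn ∧ reset) ∧ alarm) at every j in [3,4]:
  j=3: true
  j=4: true
All positions satisfy it → formula holds.

Yes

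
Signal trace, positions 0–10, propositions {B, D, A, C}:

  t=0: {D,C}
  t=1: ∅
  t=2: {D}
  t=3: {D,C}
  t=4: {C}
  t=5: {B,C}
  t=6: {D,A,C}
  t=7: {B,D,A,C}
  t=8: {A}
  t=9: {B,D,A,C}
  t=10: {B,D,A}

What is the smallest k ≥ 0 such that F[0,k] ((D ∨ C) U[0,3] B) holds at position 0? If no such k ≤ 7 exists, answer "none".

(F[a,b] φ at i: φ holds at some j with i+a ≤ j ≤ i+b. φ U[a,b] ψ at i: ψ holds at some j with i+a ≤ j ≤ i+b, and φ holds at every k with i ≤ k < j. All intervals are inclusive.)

2

Scan j = 0,1,… for ((D ∨ C) U[0,3] B):
  j=0: fails
  j=1: fails
  j=2: holds
First hit at j=2, so smallest k = 2-0 = 2.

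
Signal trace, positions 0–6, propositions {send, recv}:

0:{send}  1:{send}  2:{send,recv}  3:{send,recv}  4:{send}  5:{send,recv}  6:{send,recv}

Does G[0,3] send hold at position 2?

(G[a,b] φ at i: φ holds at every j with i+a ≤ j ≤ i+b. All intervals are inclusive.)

True

Check send at every j in [2,5]:
  j=2: true
  j=3: true
  j=4: true
  j=5: true
All positions satisfy it → formula holds.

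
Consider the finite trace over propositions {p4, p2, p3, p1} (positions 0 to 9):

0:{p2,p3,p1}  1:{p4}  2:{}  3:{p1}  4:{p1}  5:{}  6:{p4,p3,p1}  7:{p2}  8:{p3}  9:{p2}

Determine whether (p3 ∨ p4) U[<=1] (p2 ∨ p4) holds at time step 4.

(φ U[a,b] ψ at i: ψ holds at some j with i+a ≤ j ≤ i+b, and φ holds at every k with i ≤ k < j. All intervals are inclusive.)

Need some j in [4,5] with (p2 ∨ p4), and (p3 ∨ p4) at every k in [4,j-1].
  j=4: (p2 ∨ p4) false.
  j=5: (p2 ∨ p4) false.
No j in the window works → until fails.

False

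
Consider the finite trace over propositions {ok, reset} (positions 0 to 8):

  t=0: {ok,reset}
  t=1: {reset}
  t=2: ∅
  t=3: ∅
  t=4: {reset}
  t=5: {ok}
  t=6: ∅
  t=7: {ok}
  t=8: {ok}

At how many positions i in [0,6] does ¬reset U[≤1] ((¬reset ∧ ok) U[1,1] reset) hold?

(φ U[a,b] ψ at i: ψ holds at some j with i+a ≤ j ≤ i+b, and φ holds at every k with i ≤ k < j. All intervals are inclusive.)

0

Evaluate at each i in [0,6]:
  i=0: ✗ (no rhs in [0,1])
  i=1: ✗ (no rhs in [1,2])
  i=2: ✗ (no rhs in [2,3])
  i=3: ✗ (no rhs in [3,4])
  i=4: ✗ (no rhs in [4,5])
  i=5: ✗ (no rhs in [5,6])
  i=6: ✗ (no rhs in [6,7])
Positions where it holds: {} → 0.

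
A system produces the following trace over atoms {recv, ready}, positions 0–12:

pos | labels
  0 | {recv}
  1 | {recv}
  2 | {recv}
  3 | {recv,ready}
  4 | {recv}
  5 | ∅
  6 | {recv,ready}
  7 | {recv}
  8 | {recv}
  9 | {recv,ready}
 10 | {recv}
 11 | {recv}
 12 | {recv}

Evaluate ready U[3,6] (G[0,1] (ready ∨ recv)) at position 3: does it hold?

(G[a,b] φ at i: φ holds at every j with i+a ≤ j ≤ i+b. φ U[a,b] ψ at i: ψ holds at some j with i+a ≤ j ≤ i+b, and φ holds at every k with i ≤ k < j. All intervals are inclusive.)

No

Need some j in [6,9] with G[0,1] (ready ∨ recv), and ready at every k in [3,j-1].
  j=6: G[0,1] (ready ∨ recv) holds, but ready fails at k=4 → not this j.
  j=7: G[0,1] (ready ∨ recv) holds, but ready fails at k=4 → not this j.
  j=8: G[0,1] (ready ∨ recv) holds, but ready fails at k=4 → not this j.
  j=9: G[0,1] (ready ∨ recv) holds, but ready fails at k=4 → not this j.
No j in the window works → until fails.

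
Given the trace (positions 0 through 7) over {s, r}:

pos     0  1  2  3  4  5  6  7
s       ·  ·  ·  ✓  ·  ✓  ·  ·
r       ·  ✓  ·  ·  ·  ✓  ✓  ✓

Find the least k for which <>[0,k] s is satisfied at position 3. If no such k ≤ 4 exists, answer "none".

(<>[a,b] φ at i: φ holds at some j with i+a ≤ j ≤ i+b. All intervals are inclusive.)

Scan j = 3,4,… for s:
  j=3: holds
First hit at j=3, so smallest k = 3-3 = 0.

0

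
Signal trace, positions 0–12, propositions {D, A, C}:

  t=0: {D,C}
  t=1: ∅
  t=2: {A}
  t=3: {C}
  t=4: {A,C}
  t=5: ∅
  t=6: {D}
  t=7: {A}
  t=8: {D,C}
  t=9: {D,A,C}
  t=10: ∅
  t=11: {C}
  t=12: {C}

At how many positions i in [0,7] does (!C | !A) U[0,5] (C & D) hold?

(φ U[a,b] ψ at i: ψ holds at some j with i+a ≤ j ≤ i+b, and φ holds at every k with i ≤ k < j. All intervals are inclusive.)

Evaluate at each i in [0,7]:
  i=0: ✓ (rhs at j=0)
  i=1: ✗ (no rhs in [1,6])
  i=2: ✗ (no rhs in [2,7])
  i=3: ✗ (lhs fails at k=4 before rhs at j=8)
  i=4: ✗ (lhs fails at k=4 before rhs at j=8)
  i=5: ✓ (rhs at j=8; lhs holds on [5,7])
  i=6: ✓ (rhs at j=8; lhs holds on [6,7])
  i=7: ✓ (rhs at j=8; lhs holds on [7,7])
Positions where it holds: {0, 5, 6, 7} → 4.

4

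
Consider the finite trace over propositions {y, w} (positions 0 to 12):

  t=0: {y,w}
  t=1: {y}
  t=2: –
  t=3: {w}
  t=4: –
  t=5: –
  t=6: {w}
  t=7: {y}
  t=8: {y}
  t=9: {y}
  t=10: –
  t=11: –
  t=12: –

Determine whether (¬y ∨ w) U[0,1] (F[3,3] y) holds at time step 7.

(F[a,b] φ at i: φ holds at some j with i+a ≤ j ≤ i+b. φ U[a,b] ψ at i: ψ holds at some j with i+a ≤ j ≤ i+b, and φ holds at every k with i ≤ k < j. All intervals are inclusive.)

False

Need some j in [7,8] with F[3,3] y, and (¬y ∨ w) at every k in [7,j-1].
  j=7: F[3,3] y — fails (none in [10,10]).
  j=8: F[3,3] y — fails (none in [11,11]).
No j in the window works → until fails.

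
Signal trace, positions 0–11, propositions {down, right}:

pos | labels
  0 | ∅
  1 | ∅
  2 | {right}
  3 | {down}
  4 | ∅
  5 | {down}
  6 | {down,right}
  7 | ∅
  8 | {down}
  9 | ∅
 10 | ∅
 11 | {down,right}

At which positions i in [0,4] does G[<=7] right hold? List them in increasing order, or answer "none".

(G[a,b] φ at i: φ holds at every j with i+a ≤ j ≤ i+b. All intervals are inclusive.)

Evaluate at each i in [0,4]:
  i=0: ✗ (fails at j=0)
  i=1: ✗ (fails at j=1)
  i=2: ✗ (fails at j=3)
  i=3: ✗ (fails at j=3)
  i=4: ✗ (fails at j=4)

none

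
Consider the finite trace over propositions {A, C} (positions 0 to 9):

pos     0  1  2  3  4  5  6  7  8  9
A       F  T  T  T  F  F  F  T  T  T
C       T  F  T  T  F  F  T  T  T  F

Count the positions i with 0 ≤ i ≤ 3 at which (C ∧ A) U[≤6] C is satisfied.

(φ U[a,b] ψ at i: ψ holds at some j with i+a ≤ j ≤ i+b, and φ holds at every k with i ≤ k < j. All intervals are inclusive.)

3

Evaluate at each i in [0,3]:
  i=0: ✓ (rhs at j=0)
  i=1: ✗ (lhs fails at k=1 before rhs at j=2)
  i=2: ✓ (rhs at j=2)
  i=3: ✓ (rhs at j=3)
Positions where it holds: {0, 2, 3} → 3.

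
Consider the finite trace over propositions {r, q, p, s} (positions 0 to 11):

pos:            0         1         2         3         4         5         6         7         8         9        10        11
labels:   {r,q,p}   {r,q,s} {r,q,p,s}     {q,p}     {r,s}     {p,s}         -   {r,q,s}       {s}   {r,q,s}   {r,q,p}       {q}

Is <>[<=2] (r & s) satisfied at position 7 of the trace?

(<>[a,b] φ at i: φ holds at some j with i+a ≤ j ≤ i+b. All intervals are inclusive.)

Yes

Check (r & s) at each j in [7,9]:
  j=7: true
  j=8: false
  j=9: true
Found at j=7 → formula holds.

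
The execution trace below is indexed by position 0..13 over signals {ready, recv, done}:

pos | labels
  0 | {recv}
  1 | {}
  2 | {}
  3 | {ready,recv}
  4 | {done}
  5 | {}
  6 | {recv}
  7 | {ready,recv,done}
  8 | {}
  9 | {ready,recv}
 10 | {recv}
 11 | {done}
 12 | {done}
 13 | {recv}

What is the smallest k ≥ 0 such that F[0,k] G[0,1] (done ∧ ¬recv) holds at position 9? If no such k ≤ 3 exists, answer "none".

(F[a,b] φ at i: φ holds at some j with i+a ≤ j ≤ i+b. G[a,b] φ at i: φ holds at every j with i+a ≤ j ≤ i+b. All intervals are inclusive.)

Scan j = 9,10,… for G[0,1] (done ∧ ¬recv):
  j=9: fails
  j=10: fails
  j=11: holds
First hit at j=11, so smallest k = 11-9 = 2.

2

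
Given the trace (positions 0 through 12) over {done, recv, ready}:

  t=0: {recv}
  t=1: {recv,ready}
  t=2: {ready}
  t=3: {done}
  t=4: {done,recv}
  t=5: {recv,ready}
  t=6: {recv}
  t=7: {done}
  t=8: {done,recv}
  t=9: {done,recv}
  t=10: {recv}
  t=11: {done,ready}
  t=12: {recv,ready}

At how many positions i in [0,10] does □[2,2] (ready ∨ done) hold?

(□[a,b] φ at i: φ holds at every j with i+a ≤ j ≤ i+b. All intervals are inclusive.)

9

Evaluate at each i in [0,10]:
  i=0: ✓ (all of [2,2])
  i=1: ✓ (all of [3,3])
  i=2: ✓ (all of [4,4])
  i=3: ✓ (all of [5,5])
  i=4: ✗ (fails at j=6)
  i=5: ✓ (all of [7,7])
  i=6: ✓ (all of [8,8])
  i=7: ✓ (all of [9,9])
  i=8: ✗ (fails at j=10)
  i=9: ✓ (all of [11,11])
  i=10: ✓ (all of [12,12])
Positions where it holds: {0, 1, 2, 3, 5, 6, 7, 9, 10} → 9.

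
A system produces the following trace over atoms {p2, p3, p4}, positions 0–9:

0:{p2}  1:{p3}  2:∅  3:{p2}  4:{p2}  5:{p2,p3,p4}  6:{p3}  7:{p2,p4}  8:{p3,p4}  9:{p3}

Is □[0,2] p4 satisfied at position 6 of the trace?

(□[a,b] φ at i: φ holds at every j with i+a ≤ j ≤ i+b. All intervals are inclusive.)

No

Check p4 at every j in [6,8]:
  j=6: false
  j=7: true
  j=8: true
Fails at j=6 → formula fails.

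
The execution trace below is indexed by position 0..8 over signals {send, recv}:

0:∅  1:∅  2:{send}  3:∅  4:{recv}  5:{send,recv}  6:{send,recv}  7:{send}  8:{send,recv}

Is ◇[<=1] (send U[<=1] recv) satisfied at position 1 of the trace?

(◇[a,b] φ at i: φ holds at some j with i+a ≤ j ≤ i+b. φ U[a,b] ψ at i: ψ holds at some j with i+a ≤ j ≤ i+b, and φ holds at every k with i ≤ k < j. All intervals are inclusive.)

Does not hold

Check (send U[<=1] recv) at each j in [1,2]:
  j=1: fails
  j=2: fails
No position in the window satisfies it → formula fails.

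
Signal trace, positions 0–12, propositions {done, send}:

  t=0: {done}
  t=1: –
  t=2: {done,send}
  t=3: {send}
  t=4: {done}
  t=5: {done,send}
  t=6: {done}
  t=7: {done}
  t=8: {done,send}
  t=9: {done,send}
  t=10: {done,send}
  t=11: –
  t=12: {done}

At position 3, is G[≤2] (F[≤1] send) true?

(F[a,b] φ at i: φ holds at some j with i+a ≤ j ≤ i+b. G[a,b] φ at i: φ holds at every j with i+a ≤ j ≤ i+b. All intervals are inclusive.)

Check F[≤1] send at every j in [3,5]:
  j=3: holds (witness at 3)
  j=4: holds (witness at 5)
  j=5: holds (witness at 5)
All positions satisfy it → formula holds.

True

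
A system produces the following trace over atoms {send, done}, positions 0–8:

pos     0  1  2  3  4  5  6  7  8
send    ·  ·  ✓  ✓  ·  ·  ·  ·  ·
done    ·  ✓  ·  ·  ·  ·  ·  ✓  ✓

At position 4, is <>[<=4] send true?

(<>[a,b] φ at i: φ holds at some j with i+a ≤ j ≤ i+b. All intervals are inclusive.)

Check send at each j in [4,8]:
  j=4: false
  j=5: false
  j=6: false
  j=7: false
  j=8: false
No position in the window satisfies it → formula fails.

False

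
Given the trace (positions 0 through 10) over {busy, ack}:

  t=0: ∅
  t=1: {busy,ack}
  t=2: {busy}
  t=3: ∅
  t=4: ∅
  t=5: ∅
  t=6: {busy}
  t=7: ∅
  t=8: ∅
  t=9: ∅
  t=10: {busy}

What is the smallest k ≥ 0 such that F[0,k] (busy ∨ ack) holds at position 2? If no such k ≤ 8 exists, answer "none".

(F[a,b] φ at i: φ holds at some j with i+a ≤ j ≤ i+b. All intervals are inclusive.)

0

Scan j = 2,3,… for (busy ∨ ack):
  j=2: holds
First hit at j=2, so smallest k = 2-2 = 0.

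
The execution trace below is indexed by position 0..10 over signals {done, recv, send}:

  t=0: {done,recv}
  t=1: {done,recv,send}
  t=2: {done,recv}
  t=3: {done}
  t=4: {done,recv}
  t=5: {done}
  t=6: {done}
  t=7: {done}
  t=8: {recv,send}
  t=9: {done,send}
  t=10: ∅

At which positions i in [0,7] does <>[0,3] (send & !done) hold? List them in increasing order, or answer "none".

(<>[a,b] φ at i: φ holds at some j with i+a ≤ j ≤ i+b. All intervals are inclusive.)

5, 6, 7

Evaluate at each i in [0,7]:
  i=0: ✗ (none in [0,3])
  i=1: ✗ (none in [1,4])
  i=2: ✗ (none in [2,5])
  i=3: ✗ (none in [3,6])
  i=4: ✗ (none in [4,7])
  i=5: ✓ (witness j=8)
  i=6: ✓ (witness j=8)
  i=7: ✓ (witness j=8)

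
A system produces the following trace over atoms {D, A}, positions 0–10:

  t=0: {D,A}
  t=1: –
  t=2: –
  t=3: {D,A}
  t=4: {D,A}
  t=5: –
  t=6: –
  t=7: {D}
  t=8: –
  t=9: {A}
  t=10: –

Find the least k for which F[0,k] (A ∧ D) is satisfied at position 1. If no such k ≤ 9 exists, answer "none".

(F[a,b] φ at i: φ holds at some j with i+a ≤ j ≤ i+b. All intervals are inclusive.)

2

Scan j = 1,2,… for (A ∧ D):
  j=1: fails
  j=2: fails
  j=3: holds
First hit at j=3, so smallest k = 3-1 = 2.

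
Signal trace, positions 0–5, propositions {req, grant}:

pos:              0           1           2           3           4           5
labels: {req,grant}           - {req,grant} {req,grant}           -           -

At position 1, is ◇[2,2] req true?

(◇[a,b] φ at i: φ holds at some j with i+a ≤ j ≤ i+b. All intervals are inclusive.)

Check req at each j in [3,3]:
  j=3: true
Found at j=3 → formula holds.

True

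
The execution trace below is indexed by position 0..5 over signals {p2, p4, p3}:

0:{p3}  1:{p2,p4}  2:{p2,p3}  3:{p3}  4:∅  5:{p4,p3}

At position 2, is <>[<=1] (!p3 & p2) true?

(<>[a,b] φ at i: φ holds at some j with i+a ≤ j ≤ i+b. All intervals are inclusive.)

Does not hold

Check (!p3 & p2) at each j in [2,3]:
  j=2: false
  j=3: false
No position in the window satisfies it → formula fails.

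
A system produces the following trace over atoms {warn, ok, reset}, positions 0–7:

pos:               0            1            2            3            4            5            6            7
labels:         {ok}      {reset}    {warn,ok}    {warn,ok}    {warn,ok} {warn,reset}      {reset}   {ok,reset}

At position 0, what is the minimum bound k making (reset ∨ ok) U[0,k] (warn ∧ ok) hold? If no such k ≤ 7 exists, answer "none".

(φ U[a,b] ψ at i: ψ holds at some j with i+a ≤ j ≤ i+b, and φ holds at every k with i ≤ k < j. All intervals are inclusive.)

Need earliest j ≥ 0 with (warn ∧ ok), and (reset ∨ ok) at every k in [0,j-1].
  j=0: rhs fails.
  j=1: rhs fails.
  j=2: rhs holds; lhs holds on [0,1]. k = 2.

2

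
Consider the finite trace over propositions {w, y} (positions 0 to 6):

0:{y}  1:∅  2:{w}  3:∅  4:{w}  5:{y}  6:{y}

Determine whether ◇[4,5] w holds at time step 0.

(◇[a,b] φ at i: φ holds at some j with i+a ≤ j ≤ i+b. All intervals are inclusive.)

True

Check w at each j in [4,5]:
  j=4: true
  j=5: false
Found at j=4 → formula holds.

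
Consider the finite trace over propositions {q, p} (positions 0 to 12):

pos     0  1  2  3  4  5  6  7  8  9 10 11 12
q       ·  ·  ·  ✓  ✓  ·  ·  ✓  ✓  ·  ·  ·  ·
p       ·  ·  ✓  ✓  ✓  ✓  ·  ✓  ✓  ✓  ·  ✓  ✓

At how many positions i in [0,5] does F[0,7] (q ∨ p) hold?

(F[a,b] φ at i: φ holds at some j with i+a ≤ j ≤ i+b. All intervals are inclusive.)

Evaluate at each i in [0,5]:
  i=0: ✓ (witness j=2)
  i=1: ✓ (witness j=2)
  i=2: ✓ (witness j=2)
  i=3: ✓ (witness j=3)
  i=4: ✓ (witness j=4)
  i=5: ✓ (witness j=5)
Positions where it holds: {0, 1, 2, 3, 4, 5} → 6.

6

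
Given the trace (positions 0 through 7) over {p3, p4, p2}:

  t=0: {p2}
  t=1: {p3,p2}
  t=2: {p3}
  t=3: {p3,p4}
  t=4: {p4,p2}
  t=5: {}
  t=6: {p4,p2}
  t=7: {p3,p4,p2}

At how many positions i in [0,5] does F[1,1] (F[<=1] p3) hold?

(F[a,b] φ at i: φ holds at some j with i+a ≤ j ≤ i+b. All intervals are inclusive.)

4

Evaluate at each i in [0,5]:
  i=0: ✓ (witness j=1)
  i=1: ✓ (witness j=2)
  i=2: ✓ (witness j=3)
  i=3: ✗ (none in [4,4])
  i=4: ✗ (none in [5,5])
  i=5: ✓ (witness j=6)
Positions where it holds: {0, 1, 2, 5} → 4.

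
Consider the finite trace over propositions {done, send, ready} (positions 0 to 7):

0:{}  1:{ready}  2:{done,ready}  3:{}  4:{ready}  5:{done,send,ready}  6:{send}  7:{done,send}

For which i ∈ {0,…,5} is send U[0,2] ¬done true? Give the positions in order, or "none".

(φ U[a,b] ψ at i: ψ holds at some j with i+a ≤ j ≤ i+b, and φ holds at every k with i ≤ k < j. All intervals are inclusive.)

Evaluate at each i in [0,5]:
  i=0: ✓ (rhs at j=0)
  i=1: ✓ (rhs at j=1)
  i=2: ✗ (lhs fails at k=2 before rhs at j=3)
  i=3: ✓ (rhs at j=3)
  i=4: ✓ (rhs at j=4)
  i=5: ✓ (rhs at j=6; lhs holds on [5,5])

0, 1, 3, 4, 5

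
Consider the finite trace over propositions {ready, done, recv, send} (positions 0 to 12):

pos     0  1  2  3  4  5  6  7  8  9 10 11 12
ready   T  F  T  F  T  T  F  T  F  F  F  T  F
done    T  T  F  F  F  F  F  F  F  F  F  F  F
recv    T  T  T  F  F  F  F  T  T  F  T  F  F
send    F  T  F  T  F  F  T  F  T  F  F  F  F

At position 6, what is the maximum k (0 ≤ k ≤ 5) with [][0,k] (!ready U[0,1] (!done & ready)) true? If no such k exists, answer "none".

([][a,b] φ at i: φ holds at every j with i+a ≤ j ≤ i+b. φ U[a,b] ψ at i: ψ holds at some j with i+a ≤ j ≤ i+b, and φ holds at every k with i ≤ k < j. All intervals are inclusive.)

(!ready U[0,1] (!done & ready)) must hold from j=6 onward; find where it first fails.
  j=6: holds
  j=7: holds
  j=8: fails
Holds on [6,7], so largest k = 1.

1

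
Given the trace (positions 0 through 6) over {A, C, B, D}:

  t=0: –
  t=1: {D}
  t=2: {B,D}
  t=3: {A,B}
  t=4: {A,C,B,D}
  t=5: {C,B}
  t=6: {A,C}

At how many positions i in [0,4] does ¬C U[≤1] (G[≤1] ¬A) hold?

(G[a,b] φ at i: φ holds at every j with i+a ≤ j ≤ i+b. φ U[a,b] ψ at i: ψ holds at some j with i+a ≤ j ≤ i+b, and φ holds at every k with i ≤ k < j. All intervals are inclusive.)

Evaluate at each i in [0,4]:
  i=0: ✓ (rhs at j=0)
  i=1: ✓ (rhs at j=1)
  i=2: ✗ (no rhs in [2,3])
  i=3: ✗ (no rhs in [3,4])
  i=4: ✗ (no rhs in [4,5])
Positions where it holds: {0, 1} → 2.

2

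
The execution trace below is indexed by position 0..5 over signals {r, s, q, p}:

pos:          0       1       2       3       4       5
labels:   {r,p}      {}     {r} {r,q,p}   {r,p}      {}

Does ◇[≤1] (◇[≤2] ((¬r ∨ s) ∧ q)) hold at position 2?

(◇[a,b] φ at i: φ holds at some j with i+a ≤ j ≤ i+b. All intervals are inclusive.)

False

Check ◇[≤2] ((¬r ∨ s) ∧ q) at each j in [2,3]:
  j=2: fails (none in [2,4])
  j=3: fails (none in [3,5])
No position in the window satisfies it → formula fails.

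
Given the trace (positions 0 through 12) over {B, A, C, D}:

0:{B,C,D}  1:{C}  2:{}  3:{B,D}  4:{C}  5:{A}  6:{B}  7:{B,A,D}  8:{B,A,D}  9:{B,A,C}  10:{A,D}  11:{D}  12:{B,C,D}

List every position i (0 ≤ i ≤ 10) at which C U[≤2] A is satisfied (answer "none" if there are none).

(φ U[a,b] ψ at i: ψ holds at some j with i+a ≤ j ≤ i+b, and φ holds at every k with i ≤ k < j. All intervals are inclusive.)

4, 5, 7, 8, 9, 10

Evaluate at each i in [0,10]:
  i=0: ✗ (no rhs in [0,2])
  i=1: ✗ (no rhs in [1,3])
  i=2: ✗ (no rhs in [2,4])
  i=3: ✗ (lhs fails at k=3 before rhs at j=5)
  i=4: ✓ (rhs at j=5; lhs holds on [4,4])
  i=5: ✓ (rhs at j=5)
  i=6: ✗ (lhs fails at k=6 before rhs at j=7)
  i=7: ✓ (rhs at j=7)
  i=8: ✓ (rhs at j=8)
  i=9: ✓ (rhs at j=9)
  i=10: ✓ (rhs at j=10)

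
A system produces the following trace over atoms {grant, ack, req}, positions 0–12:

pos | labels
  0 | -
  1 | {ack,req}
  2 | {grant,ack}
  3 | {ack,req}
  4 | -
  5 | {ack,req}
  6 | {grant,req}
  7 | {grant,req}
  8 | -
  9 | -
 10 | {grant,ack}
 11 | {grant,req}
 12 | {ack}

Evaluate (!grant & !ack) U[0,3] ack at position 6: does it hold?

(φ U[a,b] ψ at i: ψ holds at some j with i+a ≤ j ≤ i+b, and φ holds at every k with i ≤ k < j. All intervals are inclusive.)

No

Need some j in [6,9] with ack, and (!grant & !ack) at every k in [6,j-1].
  j=6: ack false.
  j=7: ack false.
  j=8: ack false.
  j=9: ack false.
No j in the window works → until fails.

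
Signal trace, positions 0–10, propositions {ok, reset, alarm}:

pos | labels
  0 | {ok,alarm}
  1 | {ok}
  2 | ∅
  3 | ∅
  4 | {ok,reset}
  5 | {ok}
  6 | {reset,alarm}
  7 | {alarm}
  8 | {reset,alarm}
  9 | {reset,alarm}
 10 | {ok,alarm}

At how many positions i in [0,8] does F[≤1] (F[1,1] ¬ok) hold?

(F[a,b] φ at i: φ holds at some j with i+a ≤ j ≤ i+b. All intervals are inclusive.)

8

Evaluate at each i in [0,8]:
  i=0: ✓ (witness j=1)
  i=1: ✓ (witness j=1)
  i=2: ✓ (witness j=2)
  i=3: ✗ (none in [3,4])
  i=4: ✓ (witness j=5)
  i=5: ✓ (witness j=5)
  i=6: ✓ (witness j=6)
  i=7: ✓ (witness j=7)
  i=8: ✓ (witness j=8)
Positions where it holds: {0, 1, 2, 4, 5, 6, 7, 8} → 8.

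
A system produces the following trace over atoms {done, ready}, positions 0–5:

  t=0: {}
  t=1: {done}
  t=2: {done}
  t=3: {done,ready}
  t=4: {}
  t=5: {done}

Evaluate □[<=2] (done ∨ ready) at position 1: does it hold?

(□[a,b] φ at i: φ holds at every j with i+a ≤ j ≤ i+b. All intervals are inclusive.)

True

Check (done ∨ ready) at every j in [1,3]:
  j=1: true
  j=2: true
  j=3: true
All positions satisfy it → formula holds.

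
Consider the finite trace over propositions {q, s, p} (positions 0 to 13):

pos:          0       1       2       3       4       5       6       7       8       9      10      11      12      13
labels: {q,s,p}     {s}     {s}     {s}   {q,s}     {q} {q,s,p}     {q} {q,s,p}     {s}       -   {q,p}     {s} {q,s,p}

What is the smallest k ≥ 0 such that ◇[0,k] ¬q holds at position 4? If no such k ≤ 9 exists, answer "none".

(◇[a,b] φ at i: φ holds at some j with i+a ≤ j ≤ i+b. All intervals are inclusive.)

5

Scan j = 4,5,… for ¬q:
  j=4: fails
  j=5: fails
  j=6: fails
  j=7: fails
  j=8: fails
  j=9: holds
First hit at j=9, so smallest k = 9-4 = 5.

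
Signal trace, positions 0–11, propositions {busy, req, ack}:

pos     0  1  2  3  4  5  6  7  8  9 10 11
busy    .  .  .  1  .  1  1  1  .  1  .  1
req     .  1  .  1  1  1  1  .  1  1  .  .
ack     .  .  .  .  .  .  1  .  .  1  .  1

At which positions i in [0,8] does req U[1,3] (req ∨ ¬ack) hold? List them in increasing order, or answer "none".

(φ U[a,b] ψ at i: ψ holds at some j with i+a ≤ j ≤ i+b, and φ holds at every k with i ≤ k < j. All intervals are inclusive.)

1, 3, 4, 5, 6, 8

Evaluate at each i in [0,8]:
  i=0: ✗ (lhs fails at k=0 before rhs at j=1)
  i=1: ✓ (rhs at j=2; lhs holds on [1,1])
  i=2: ✗ (lhs fails at k=2 before rhs at j=3)
  i=3: ✓ (rhs at j=4; lhs holds on [3,3])
  i=4: ✓ (rhs at j=5; lhs holds on [4,4])
  i=5: ✓ (rhs at j=6; lhs holds on [5,5])
  i=6: ✓ (rhs at j=7; lhs holds on [6,6])
  i=7: ✗ (lhs fails at k=7 before rhs at j=8)
  i=8: ✓ (rhs at j=9; lhs holds on [8,8])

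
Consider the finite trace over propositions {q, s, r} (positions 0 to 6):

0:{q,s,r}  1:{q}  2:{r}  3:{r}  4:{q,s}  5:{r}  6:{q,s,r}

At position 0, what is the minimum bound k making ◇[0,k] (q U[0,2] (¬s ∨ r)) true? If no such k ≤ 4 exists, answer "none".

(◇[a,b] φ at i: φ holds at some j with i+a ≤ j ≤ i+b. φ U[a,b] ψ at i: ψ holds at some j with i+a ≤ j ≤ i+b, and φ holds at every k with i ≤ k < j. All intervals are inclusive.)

0

Scan j = 0,1,… for (q U[0,2] (¬s ∨ r)):
  j=0: holds
First hit at j=0, so smallest k = 0-0 = 0.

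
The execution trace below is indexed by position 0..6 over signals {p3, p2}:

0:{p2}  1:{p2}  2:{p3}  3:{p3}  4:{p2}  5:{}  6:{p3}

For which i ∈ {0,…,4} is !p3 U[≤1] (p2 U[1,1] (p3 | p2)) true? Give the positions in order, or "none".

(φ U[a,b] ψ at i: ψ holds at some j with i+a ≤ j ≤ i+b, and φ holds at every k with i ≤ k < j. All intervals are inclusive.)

0, 1

Evaluate at each i in [0,4]:
  i=0: ✓ (rhs at j=0)
  i=1: ✓ (rhs at j=1)
  i=2: ✗ (no rhs in [2,3])
  i=3: ✗ (no rhs in [3,4])
  i=4: ✗ (no rhs in [4,5])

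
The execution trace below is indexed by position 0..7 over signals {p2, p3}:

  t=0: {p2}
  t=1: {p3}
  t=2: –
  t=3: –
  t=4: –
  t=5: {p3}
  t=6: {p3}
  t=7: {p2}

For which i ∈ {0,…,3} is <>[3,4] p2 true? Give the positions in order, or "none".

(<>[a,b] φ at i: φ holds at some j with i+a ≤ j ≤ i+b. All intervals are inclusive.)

3

Evaluate at each i in [0,3]:
  i=0: ✗ (none in [3,4])
  i=1: ✗ (none in [4,5])
  i=2: ✗ (none in [5,6])
  i=3: ✓ (witness j=7)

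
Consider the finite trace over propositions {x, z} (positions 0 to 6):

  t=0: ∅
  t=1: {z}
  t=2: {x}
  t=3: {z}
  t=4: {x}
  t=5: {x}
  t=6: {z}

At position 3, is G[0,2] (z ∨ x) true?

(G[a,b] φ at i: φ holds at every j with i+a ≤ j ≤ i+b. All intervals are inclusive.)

Check (z ∨ x) at every j in [3,5]:
  j=3: true
  j=4: true
  j=5: true
All positions satisfy it → formula holds.

Holds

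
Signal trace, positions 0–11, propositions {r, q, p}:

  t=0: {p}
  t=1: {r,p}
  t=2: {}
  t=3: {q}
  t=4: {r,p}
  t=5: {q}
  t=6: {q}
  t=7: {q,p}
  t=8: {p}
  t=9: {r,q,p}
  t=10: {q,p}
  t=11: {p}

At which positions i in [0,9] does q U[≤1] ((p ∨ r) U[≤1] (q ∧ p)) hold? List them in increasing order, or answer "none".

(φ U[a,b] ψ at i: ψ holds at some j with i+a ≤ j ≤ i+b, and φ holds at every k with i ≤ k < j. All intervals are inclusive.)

Evaluate at each i in [0,9]:
  i=0: ✗ (no rhs in [0,1])
  i=1: ✗ (no rhs in [1,2])
  i=2: ✗ (no rhs in [2,3])
  i=3: ✗ (no rhs in [3,4])
  i=4: ✗ (no rhs in [4,5])
  i=5: ✗ (no rhs in [5,6])
  i=6: ✓ (rhs at j=7; lhs holds on [6,6])
  i=7: ✓ (rhs at j=7)
  i=8: ✓ (rhs at j=8)
  i=9: ✓ (rhs at j=9)

6, 7, 8, 9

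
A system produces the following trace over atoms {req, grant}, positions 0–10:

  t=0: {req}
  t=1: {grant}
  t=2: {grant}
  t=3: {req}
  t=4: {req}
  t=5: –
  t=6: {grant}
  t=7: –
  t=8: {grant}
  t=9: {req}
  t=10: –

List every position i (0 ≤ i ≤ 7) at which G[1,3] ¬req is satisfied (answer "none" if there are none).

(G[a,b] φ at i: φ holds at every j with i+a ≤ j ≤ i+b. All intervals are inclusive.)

Evaluate at each i in [0,7]:
  i=0: ✗ (fails at j=3)
  i=1: ✗ (fails at j=3)
  i=2: ✗ (fails at j=3)
  i=3: ✗ (fails at j=4)
  i=4: ✓ (all of [5,7])
  i=5: ✓ (all of [6,8])
  i=6: ✗ (fails at j=9)
  i=7: ✗ (fails at j=9)

4, 5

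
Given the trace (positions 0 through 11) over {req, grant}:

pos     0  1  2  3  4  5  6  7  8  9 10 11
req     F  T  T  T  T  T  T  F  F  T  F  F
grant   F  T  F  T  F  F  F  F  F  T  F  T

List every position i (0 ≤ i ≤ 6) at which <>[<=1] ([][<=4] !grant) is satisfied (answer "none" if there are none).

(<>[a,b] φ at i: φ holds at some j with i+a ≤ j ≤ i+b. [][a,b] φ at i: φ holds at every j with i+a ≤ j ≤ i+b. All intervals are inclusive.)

Evaluate at each i in [0,6]:
  i=0: ✗ (none in [0,1])
  i=1: ✗ (none in [1,2])
  i=2: ✗ (none in [2,3])
  i=3: ✓ (witness j=4)
  i=4: ✓ (witness j=4)
  i=5: ✗ (none in [5,6])
  i=6: ✗ (none in [6,7])

3, 4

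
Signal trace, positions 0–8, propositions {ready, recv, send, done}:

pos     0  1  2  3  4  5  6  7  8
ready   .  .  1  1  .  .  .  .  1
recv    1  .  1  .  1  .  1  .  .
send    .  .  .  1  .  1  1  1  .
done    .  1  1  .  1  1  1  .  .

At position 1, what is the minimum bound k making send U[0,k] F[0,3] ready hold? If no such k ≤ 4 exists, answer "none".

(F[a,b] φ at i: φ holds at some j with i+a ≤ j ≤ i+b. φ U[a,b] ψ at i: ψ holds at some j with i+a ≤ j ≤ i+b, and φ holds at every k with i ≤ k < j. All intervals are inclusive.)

Need earliest j ≥ 1 with F[0,3] ready, and send at every k in [1,j-1].
  j=1: rhs holds (empty prefix). k = 0.

0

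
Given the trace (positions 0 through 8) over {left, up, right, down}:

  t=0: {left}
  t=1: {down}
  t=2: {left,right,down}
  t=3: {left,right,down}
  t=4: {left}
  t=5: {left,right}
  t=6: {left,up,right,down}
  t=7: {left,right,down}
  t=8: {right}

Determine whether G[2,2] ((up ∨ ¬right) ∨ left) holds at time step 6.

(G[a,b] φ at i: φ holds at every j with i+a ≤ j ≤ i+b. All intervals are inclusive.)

No

Check ((up ∨ ¬right) ∨ left) at every j in [8,8]:
  j=8: false
Fails at j=8 → formula fails.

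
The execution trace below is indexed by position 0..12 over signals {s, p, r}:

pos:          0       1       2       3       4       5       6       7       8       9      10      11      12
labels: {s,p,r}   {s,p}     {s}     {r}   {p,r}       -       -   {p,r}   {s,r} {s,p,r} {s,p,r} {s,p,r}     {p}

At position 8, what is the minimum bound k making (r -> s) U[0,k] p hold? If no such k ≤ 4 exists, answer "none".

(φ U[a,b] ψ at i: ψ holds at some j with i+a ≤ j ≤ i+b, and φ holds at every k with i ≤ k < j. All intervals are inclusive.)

Need earliest j ≥ 8 with p, and (r -> s) at every k in [8,j-1].
  j=8: rhs fails.
  j=9: rhs holds; lhs holds on [8,8]. k = 1.

1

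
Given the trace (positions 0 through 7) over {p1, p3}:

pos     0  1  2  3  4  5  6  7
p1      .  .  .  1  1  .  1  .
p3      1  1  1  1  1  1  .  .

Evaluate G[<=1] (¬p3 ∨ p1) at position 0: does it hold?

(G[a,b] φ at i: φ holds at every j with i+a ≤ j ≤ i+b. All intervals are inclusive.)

Check (¬p3 ∨ p1) at every j in [0,1]:
  j=0: false
  j=1: false
Fails at j=0 → formula fails.

No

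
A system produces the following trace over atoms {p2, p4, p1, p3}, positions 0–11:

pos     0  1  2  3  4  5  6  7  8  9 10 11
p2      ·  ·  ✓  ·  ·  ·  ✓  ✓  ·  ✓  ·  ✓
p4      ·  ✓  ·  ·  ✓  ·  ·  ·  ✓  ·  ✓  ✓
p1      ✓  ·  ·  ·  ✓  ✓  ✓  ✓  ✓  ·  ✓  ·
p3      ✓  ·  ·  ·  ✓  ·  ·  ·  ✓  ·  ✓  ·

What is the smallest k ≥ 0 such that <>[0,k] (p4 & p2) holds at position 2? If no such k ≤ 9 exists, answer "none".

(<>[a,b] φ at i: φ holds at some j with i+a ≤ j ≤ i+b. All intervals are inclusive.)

Scan j = 2,3,… for (p4 & p2):
  j=2: fails
  j=3: fails
  j=4: fails
  j=5: fails
  j=6: fails
  j=7: fails
  j=8: fails
  j=9: fails
  j=10: fails
  j=11: holds
First hit at j=11, so smallest k = 11-2 = 9.

9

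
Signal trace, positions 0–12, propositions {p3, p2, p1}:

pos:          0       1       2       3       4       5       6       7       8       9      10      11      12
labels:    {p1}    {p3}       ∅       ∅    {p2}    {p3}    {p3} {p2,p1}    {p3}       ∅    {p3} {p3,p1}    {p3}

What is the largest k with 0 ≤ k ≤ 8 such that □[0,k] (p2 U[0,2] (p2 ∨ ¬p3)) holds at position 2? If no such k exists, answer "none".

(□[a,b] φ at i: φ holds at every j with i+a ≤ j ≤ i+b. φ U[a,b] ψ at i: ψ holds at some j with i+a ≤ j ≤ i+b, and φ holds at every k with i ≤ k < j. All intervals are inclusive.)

2

(p2 U[0,2] (p2 ∨ ¬p3)) must hold from j=2 onward; find where it first fails.
  j=2: holds
  j=3: holds
  j=4: holds
  j=5: fails
Holds on [2,4], so largest k = 2.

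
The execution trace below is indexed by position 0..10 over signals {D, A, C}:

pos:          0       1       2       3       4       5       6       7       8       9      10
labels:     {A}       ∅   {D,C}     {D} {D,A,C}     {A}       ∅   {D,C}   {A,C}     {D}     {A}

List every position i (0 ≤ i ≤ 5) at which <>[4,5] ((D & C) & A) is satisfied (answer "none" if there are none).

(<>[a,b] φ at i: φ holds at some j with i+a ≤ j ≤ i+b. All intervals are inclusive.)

Evaluate at each i in [0,5]:
  i=0: ✓ (witness j=4)
  i=1: ✗ (none in [5,6])
  i=2: ✗ (none in [6,7])
  i=3: ✗ (none in [7,8])
  i=4: ✗ (none in [8,9])
  i=5: ✗ (none in [9,10])

0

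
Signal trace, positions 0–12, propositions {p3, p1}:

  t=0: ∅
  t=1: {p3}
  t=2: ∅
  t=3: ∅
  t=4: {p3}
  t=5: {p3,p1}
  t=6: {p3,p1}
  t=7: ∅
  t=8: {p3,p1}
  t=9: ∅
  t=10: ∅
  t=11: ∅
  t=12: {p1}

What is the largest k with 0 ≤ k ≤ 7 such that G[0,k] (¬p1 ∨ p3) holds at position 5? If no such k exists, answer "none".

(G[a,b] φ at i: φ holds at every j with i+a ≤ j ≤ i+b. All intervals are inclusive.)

6

(¬p1 ∨ p3) must hold from j=5 onward; find where it first fails.
  j=5: holds
  j=6: holds
  j=7: holds
  j=8: holds
  j=9: holds
  j=10: holds
  j=11: holds
  j=12: fails
Holds on [5,11], so largest k = 6.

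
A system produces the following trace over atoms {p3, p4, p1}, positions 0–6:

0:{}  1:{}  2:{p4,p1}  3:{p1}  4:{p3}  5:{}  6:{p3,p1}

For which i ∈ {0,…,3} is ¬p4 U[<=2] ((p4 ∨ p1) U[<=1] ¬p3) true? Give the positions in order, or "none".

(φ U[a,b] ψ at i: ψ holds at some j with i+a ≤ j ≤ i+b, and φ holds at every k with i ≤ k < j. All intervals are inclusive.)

0, 1, 2, 3

Evaluate at each i in [0,3]:
  i=0: ✓ (rhs at j=0)
  i=1: ✓ (rhs at j=1)
  i=2: ✓ (rhs at j=2)
  i=3: ✓ (rhs at j=3)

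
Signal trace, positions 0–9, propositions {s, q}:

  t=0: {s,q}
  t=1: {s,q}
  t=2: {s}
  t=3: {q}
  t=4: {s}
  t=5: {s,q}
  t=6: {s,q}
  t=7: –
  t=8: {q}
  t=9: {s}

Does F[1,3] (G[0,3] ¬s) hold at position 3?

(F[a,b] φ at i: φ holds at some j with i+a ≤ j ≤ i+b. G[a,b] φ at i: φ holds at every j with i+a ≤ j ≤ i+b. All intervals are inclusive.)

False

Check G[0,3] ¬s at each j in [4,6]:
  j=4: fails at 4
  j=5: fails at 5
  j=6: fails at 6
No position in the window satisfies it → formula fails.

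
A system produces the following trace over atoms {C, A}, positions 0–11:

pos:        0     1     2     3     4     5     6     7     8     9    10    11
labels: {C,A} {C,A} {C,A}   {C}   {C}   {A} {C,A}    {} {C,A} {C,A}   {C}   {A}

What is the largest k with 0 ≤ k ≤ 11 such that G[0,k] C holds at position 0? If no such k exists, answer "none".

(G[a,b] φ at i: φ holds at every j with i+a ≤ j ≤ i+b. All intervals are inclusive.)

C must hold from j=0 onward; find where it first fails.
  j=0: holds
  j=1: holds
  j=2: holds
  j=3: holds
  j=4: holds
  j=5: fails
Holds on [0,4], so largest k = 4.

4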